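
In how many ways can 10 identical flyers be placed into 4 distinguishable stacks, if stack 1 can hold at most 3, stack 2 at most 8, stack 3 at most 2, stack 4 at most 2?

Ignoring the caps, the number of non-negative solutions to x_1+…+x_4 = 10 is C(13,3) = 286.
Subtract solutions that violate a single cap (substitute x_i' = x_i − (cap_i+1)): x_1 ≥ 4 gives C(9,3) = 84; x_2 ≥ 9 gives C(4,3) = 4; x_3 ≥ 3 gives C(10,3) = 120; x_4 ≥ 3 gives C(10,3) = 120. Together 328.
Add back pairs where two caps are both exceeded: 0 + 20 + 20 + 0 + 0 + 35 = 75.
Subtract triples: 0 + 0 + 1 + 0 = 1.
By inclusion–exclusion the count is 286 − 328 + 75 − 1 = 32.

32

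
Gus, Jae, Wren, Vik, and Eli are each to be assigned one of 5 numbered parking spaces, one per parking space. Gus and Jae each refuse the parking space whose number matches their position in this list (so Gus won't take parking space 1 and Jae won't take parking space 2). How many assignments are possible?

Let Aᵢ (for i ∈ {1, 2}) be the placements that put person i in their forbidden parking space. Any j of these fix j positions, leaving (5−j)! ways to fill the rest, and there are C(2,j) ways to pick which j.
By inclusion–exclusion, the number of valid placements is Σ_{j=0}^{2} (−1)^j C(2,j)·(5−j)!.
Computing: 120 − 48 + 6 = 78.

78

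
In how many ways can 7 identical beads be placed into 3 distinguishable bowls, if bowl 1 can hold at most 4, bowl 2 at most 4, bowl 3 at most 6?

23

Ignoring the caps, the number of non-negative solutions to x_1+…+x_3 = 7 is C(9,2) = 36.
Subtract solutions that violate a single cap (substitute x_i' = x_i − (cap_i+1)): x_1 ≥ 5 gives C(4,2) = 6; x_2 ≥ 5 gives C(4,2) = 6; x_3 ≥ 7 gives C(2,2) = 1. Together 13.
No two caps can be exceeded simultaneously, so the pair terms are all 0.
By inclusion–exclusion the count is 36 − 13 + 0 = 23.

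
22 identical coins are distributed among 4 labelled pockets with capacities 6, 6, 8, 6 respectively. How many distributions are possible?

35

By stars and bars, unrestricted non-negative solutions to x_1+…+x_4 = 22 number C(22+3,3) = 2300.
Subtract solutions that violate a single cap (substitute x_i' = x_i − (cap_i+1)): x_1 ≥ 7 gives C(18,3) = 816; x_2 ≥ 7 gives C(18,3) = 816; x_3 ≥ 9 gives C(16,3) = 560; x_4 ≥ 7 gives C(18,3) = 816. Together 3008.
Add back pairs where two caps are both exceeded: 165 + 84 + 165 + 84 + 165 + 84 = 747.
Subtract triples: 0 + 4 + 0 + 0 = 4.
By inclusion–exclusion the count is 2300 − 3008 + 747 − 4 = 35.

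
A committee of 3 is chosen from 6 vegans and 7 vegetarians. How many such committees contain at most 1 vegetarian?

125

Split by how many vegetarians are chosen (0 through 1).
Sum: C(7,0)·C(6,3) + C(7,1)·C(6,2) = 20 + 105 = 125.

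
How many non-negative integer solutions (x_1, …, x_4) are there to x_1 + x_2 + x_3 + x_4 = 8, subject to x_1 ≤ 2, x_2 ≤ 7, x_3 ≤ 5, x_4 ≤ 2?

52

Ignoring the caps, the number of non-negative solutions to x_1+…+x_4 = 8 is C(11,3) = 165.
Subtract solutions that violate a single cap (substitute x_i' = x_i − (cap_i+1)): x_1 ≥ 3 gives C(8,3) = 56; x_2 ≥ 8 gives C(3,3) = 1; x_3 ≥ 6 gives C(5,3) = 10; x_4 ≥ 3 gives C(8,3) = 56. Together 123.
Add back pairs where two caps are both exceeded: 0 + 0 + 10 + 0 + 0 + 0 = 10.
By inclusion–exclusion the count is 165 − 123 + 10 = 52.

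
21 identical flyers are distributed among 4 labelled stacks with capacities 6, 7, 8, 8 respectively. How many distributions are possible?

160

By stars and bars, unrestricted non-negative solutions to x_1+…+x_4 = 21 number C(21+3,3) = 2024.
Subtract solutions that violate a single cap (substitute x_i' = x_i − (cap_i+1)): x_1 ≥ 7 gives C(17,3) = 680; x_2 ≥ 8 gives C(16,3) = 560; x_3 ≥ 9 gives C(15,3) = 455; x_4 ≥ 9 gives C(15,3) = 455. Together 2150.
Add back pairs where two caps are both exceeded: 84 + 56 + 56 + 35 + 35 + 20 = 286.
By inclusion–exclusion the count is 2024 − 2150 + 286 = 160.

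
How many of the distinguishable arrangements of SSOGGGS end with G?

Fix G in the last position and arrange the remaining 6 letters.
Those 6 letters have G appearing twice and S appearing 3 times, giving (6)!/(3!·2!) = 60.

60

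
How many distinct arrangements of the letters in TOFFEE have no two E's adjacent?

120

There are 6!/(2!·2!) = 180 arrangements of TOFFEE in total.
Arrangements with the E's together: treat EE as one letter, giving (5)!/(2!) = 60.
Subtracting, 180 − 60 = 120 arrangements keep the E's apart.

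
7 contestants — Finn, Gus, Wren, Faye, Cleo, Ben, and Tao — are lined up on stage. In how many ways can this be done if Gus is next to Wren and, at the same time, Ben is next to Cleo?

480

Treat {Gus,Wren} as one block (2 orders) and {Ben,Cleo} as another (2 orders).
That leaves 5 units to arrange: 2 × 2 × 5! = 4 × 120 = 480.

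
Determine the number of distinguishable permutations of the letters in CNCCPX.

The 6 letters of CNCCPX have repeats: C appearing 3 times.
Dividing 6! = 720 by 3! = 6 for the repeated letters gives 120.

120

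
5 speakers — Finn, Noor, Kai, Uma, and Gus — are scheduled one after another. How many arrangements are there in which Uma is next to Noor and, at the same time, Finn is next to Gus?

Treat {Uma,Noor} as one block (2 orders) and {Finn,Gus} as another (2 orders).
That leaves 3 units to arrange: 2 × 2 × 3! = 4 × 6 = 24.

24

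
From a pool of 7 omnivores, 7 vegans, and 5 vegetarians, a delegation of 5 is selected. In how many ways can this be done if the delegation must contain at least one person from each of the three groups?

With no constraint there are C(19,5) = 11628 possible selections.
Subtract selections that omit an entire group: no omnivores → C(12,5) = 792; no vegans → C(12,5) = 792; no vegetarians → C(14,5) = 2002.
Add back selections omitting two groups (i.e. drawn from a single group): C(7,5) + C(7,5) + C(5,5) = 43.
By inclusion–exclusion: 11628 − 3586 + 43 = 8085.

8085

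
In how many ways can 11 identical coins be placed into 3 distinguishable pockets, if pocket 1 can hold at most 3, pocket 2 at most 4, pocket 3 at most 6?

By stars and bars, unrestricted non-negative solutions to x_1+…+x_3 = 11 number C(11+2,2) = 78.
Subtract solutions that violate a single cap (substitute x_i' = x_i − (cap_i+1)): x_1 ≥ 4 gives C(9,2) = 36; x_2 ≥ 5 gives C(8,2) = 28; x_3 ≥ 7 gives C(6,2) = 15. Together 79.
Add back pairs where two caps are both exceeded: 6 + 1 + 0 = 7.
By inclusion–exclusion the count is 78 − 79 + 7 = 6.

6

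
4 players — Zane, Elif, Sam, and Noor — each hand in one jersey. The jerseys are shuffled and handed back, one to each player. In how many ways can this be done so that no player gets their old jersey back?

9

This is the derangement count D_4: permutations of 4 items with no fixed point.
By inclusion–exclusion this is Σ_{j=0}^{4} (−1)^j C(4,j)·(4−j)!.
Computing: 24 − 24 + 12 − 4 + 1 = 9.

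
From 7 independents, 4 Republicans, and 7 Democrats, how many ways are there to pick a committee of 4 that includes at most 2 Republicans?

Split by how many Republicans are chosen (0 through 2).
Sum: C(4,0)·C(14,4) + C(4,1)·C(14,3) + C(4,2)·C(14,2) = 1001 + 1456 + 546 = 3003.

3003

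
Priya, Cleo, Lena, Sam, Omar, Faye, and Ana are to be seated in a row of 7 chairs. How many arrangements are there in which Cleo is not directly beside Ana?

3600

There are 7! = 5040 arrangements in all. If Cleo and Ana are adjacent, merging them into one block gives 2·(6)! = 1440 arrangements.
Complementary counting: 5040 − 1440 = 3600.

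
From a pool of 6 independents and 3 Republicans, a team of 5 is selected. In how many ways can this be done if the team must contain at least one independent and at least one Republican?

120

Total 5-person selections from all 9: C(9,5) = 126.
Subtract selections that omit an entire group: no independents → C(3,5) = 0; no Republicans → C(6,5) = 6.
Both groups omitted at once is impossible, so 126 − 6 = 120.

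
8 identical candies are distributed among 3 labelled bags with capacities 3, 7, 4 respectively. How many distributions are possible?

By stars and bars, unrestricted non-negative solutions to x_1+…+x_3 = 8 number C(8+2,2) = 45.
Subtract solutions that violate a single cap (substitute x_i' = x_i − (cap_i+1)): x_1 ≥ 4 gives C(6,2) = 15; x_2 ≥ 8 gives C(2,2) = 1; x_3 ≥ 5 gives C(5,2) = 10. Together 26.
No two caps can be exceeded simultaneously, so the pair terms are all 0.
By inclusion–exclusion the count is 45 − 26 + 0 = 19.

19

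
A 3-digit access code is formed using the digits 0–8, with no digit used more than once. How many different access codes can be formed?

Choose and order 3 of the 9 symbols: the first digit has 9 options, the next 8, then 7.
That product is 9 × 8 × 7 = 504.

504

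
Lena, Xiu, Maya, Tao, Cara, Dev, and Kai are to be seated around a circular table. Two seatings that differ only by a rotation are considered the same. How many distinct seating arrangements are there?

720

Around a circle, 7 distinct people have 7!/7 = (6)! = 720 rotationally distinct seatings.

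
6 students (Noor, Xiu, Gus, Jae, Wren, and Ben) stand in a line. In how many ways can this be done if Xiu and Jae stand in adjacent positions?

240

Treat {Xiu, Jae} as a single unit. There are 5 units to order, and the pair itself can be ordered 2 ways.
So the count is 2·(5)! = 240.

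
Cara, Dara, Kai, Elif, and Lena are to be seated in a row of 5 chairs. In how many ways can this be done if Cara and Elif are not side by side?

There are 5! = 120 arrangements in all. If Cara and Elif are adjacent, merging them into one block gives 2·(4)! = 48 arrangements.
Complementary counting: 120 − 48 = 72.

72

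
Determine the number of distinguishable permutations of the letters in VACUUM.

360

The 6 letters of VACUUM have repeats: U appearing twice.
The number of distinct arrangements is 6!/(2!) = 720/2 = 360.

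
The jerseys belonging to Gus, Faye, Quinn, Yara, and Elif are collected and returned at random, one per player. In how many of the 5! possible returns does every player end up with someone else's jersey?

44

This is the derangement count D_5: permutations of 5 items with no fixed point.
By inclusion–exclusion this is Σ_{j=0}^{5} (−1)^j C(5,j)·(5−j)!.
Computing: 120 − 120 + 60 − 20 + 5 − 1 = 44.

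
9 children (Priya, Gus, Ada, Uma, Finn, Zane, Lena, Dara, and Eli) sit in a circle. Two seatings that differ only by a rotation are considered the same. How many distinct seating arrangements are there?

Around a circle, 9 distinct people have 9!/9 = (8)! = 40320 rotationally distinct seatings.

40320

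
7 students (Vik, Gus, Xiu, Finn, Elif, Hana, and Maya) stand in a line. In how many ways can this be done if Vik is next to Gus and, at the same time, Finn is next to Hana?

Treat {Vik,Gus} as one block (2 orders) and {Finn,Hana} as another (2 orders).
That leaves 5 units to arrange: 2 × 2 × 5! = 4 × 120 = 480.

480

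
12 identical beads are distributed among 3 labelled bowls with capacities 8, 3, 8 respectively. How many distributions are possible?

26

By stars and bars, unrestricted non-negative solutions to x_1+…+x_3 = 12 number C(12+2,2) = 91.
Subtract solutions that violate a single cap (substitute x_i' = x_i − (cap_i+1)): x_1 ≥ 9 gives C(5,2) = 10; x_2 ≥ 4 gives C(10,2) = 45; x_3 ≥ 9 gives C(5,2) = 10. Together 65.
No two caps can be exceeded simultaneously, so the pair terms are all 0.
By inclusion–exclusion the count is 91 − 65 + 0 = 26.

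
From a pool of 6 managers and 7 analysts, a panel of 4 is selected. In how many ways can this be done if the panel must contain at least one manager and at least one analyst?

665

Unrestricted: C(13,4) = 715 ways to pick any 4 of the 13.
Selections missing a whole group: no managers → C(7,4) = 35; no analysts → C(6,4) = 15.
Both groups omitted at once is impossible, so 715 − 50 = 665.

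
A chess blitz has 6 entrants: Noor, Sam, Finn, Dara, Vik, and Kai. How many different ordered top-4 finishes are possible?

360

This is an ordered selection of 4 from 6: P(6,4).
That gives 6 × 5 × 4 × 3 = 360.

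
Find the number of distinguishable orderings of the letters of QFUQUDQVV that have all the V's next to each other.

Treat the 2 copies of V as a single block. The multiset to arrange is then {VV, D, F, Q, Q, Q, U, U}, 8 items in all.
That gives (8)!/(3!·2!) = 3360 arrangements.

3360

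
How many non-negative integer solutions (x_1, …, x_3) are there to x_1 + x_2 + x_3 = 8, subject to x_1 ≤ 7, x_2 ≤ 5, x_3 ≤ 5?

32

Without the upper bounds there are C(10,2) = 45 ways to split 8 among 3 variables.
Subtract solutions that violate a single cap (substitute x_i' = x_i − (cap_i+1)): x_1 ≥ 8 gives C(2,2) = 1; x_2 ≥ 6 gives C(4,2) = 6; x_3 ≥ 6 gives C(4,2) = 6. Together 13.
No two caps can be exceeded simultaneously, so the pair terms are all 0.
By inclusion–exclusion the count is 45 − 13 + 0 = 32.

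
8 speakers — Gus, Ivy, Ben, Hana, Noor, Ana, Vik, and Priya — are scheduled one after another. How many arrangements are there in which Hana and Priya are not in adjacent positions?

30240

Of the 8! = 40320 arrangements, those with Hana and Priya adjacent number 2 × 7! = 10080 (treat the pair as a block with 2 internal orders).
So 40320 − 10080 = 30240 arrangements keep them apart.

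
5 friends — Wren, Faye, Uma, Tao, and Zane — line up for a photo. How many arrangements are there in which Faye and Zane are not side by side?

Of the 5! = 120 arrangements, those with Faye and Zane adjacent number 2 × 4! = 48 (treat the pair as a block with 2 internal orders).
So 120 − 48 = 72 arrangements keep them apart.

72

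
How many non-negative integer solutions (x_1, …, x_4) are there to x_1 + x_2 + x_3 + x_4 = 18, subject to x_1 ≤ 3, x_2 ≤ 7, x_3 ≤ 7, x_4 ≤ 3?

Ignoring the caps, the number of non-negative solutions to x_1+…+x_4 = 18 is C(21,3) = 1330.
Subtract solutions that violate a single cap (substitute x_i' = x_i − (cap_i+1)): x_1 ≥ 4 gives C(17,3) = 680; x_2 ≥ 8 gives C(13,3) = 286; x_3 ≥ 8 gives C(13,3) = 286; x_4 ≥ 4 gives C(17,3) = 680. Together 1932.
Add back pairs where two caps are both exceeded: 84 + 84 + 286 + 10 + 84 + 84 = 632.
Subtract triples: 0 + 10 + 10 + 0 = 20.
By inclusion–exclusion the count is 1330 − 1932 + 632 − 20 = 10.

10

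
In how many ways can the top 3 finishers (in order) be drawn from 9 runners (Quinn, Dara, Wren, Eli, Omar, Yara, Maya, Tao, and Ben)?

This is an ordered selection of 3 from 9: P(9,3).
That gives 9 × 8 × 7 = 504.

504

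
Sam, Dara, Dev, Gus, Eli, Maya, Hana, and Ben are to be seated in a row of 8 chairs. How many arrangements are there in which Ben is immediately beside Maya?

Place the 6 others and the Ben-Maya pair as 7 objects in a line; the pair has 2 internal arrangements.
So the count is 2·(7)! = 10080.

10080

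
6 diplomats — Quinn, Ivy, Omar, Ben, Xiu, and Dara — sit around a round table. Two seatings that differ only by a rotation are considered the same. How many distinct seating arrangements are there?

120

Fix one person's seat to break rotational symmetry; the remaining 5 people can be arranged in (5)! = 120 ways.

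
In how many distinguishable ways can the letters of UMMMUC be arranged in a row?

60

Letter multiplicities in UMMMUC: C×1, M×3, U×2.
The number of distinct arrangements is 6!/(3!·2!) = 720/12 = 60.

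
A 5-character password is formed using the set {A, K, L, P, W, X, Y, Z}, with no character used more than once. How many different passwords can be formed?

6720

With no repetition, fill the 5 characters in order: 8 choices, then 7, down to 4.
That product is 8 × 7 × 6 × 5 × 4 = 6720.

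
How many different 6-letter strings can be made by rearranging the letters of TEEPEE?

Letter multiplicities in TEEPEE: E×4, P×1, T×1.
Dividing 6! = 720 by 4! = 24 for the repeated letters gives 30.

30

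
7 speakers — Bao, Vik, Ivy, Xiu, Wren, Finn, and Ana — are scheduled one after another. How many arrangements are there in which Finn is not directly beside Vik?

3600

There are 7! = 5040 arrangements in all. If Finn and Vik are adjacent, merging them into one block gives 2·(6)! = 1440 arrangements.
Complementary counting: 5040 − 1440 = 3600.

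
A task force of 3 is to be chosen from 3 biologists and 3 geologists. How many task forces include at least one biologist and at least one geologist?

18

Unrestricted: C(6,3) = 20 ways to pick any 3 of the 6.
Subtract selections that omit an entire group: no biologists → C(3,3) = 1; no geologists → C(3,3) = 1.
Both groups omitted at once is impossible, so 20 − 2 = 18.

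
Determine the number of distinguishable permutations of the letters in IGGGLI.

IGGGLI has 6 letters with G appearing 3 times and I appearing twice.
Dividing 6! = 720 by 3!·2! = 12 for the repeated letters gives 60.

60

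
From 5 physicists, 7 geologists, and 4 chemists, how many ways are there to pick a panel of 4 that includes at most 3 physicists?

1815

Split by how many physicists are chosen (0 through 3).
Sum: C(5,0)·C(11,4) + C(5,1)·C(11,3) + C(5,2)·C(11,2) + C(5,3)·C(11,1) = 330 + 825 + 550 + 110 = 1815.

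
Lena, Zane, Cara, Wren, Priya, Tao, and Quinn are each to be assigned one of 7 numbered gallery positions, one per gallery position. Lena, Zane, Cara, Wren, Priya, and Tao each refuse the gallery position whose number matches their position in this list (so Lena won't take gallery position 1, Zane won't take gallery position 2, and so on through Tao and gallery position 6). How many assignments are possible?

2119

Let Aᵢ (for 1 ≤ i ≤ 6) be the placements that put person i in their forbidden gallery position. Any j of these fix j positions, leaving (7−j)! ways to fill the rest, and there are C(6,j) ways to pick which j.
By inclusion–exclusion, the number of valid placements is Σ_{j=0}^{6} (−1)^j C(6,j)·(7−j)!.
Computing: 5040 − 4320 + 1800 − 480 + 90 − 12 + 1 = 2119.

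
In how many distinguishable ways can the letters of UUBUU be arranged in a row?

UUBUU has 5 letters with U appearing 4 times.
So there are 5! / (4!) = 5 distinguishable arrangements.

5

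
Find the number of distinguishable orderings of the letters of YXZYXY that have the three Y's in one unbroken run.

Treat the 3 copies of Y as a single block. The multiset to arrange is then {YYY, X, X, Z}, 4 items in all.
That gives (4)!/(2!) = 12 arrangements.

12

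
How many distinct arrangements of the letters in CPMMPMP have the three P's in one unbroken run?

20

Treat the 3 copies of P as a single block. The multiset to arrange is then {PPP, C, M, M, M}, 5 items in all.
That gives (5)!/(3!) = 20 arrangements.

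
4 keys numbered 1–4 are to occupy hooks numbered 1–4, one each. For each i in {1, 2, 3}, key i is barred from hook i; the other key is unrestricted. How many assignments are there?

Let Aᵢ (for i ∈ {1, 2, 3}) be the placements that put key i in its forbidden hook. Any j of these fix j positions, leaving (4−j)! ways to fill the rest, and there are C(3,j) ways to pick which j.
By inclusion–exclusion, the number of valid placements is Σ_{j=0}^{3} (−1)^j C(3,j)·(4−j)!.
Computing: 24 − 18 + 6 − 1 = 11.

11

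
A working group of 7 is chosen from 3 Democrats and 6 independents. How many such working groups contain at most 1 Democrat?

3

Split by how many Democrats are chosen (0 through 1).
Sum: C(3,0)·C(6,7) + C(3,1)·C(6,6) = 0 + 3 = 3.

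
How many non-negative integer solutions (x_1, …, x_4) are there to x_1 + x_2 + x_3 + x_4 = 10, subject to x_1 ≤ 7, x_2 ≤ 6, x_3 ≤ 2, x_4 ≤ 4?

Ignoring the caps, the number of non-negative solutions to x_1+…+x_4 = 10 is C(13,3) = 286.
Subtract solutions that violate a single cap (substitute x_i' = x_i − (cap_i+1)): x_1 ≥ 8 gives C(5,3) = 10; x_2 ≥ 7 gives C(6,3) = 20; x_3 ≥ 3 gives C(10,3) = 120; x_4 ≥ 5 gives C(8,3) = 56. Together 206.
Add back pairs where two caps are both exceeded: 0 + 0 + 0 + 1 + 0 + 10 = 11.
By inclusion–exclusion the count is 286 − 206 + 11 = 91.

91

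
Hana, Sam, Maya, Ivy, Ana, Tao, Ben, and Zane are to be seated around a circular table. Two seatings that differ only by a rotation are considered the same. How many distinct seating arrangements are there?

Seat Hana anywhere (absorbing the rotational symmetry), then permute the other 7: (7)! = 5040.

5040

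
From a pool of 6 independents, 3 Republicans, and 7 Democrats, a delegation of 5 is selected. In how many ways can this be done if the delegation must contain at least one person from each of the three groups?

With no constraint there are C(16,5) = 4368 possible selections.
Selections missing a whole group: no independents → C(10,5) = 252; no Republicans → C(13,5) = 1287; no Democrats → C(9,5) = 126.
Add back selections omitting two groups (i.e. drawn from a single group): C(6,5) + C(3,5) + C(7,5) = 27.
By inclusion–exclusion: 4368 − 1665 + 27 = 2730.

2730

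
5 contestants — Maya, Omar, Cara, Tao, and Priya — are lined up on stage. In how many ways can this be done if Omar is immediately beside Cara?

Glue Omar and Cara into one block (2 internal orders), leaving 4 units to arrange in a row.
So the count is 2·(4)! = 48.

48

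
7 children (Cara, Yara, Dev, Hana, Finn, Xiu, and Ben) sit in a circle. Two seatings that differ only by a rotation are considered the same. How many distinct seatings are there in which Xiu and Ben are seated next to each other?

Treat {Xiu, Ben} as one unit (2 internal orders) and seat the resulting 6 units around the table: (5)! circular arrangements.
So 2 × (5)! = 2 × 120 = 240.

240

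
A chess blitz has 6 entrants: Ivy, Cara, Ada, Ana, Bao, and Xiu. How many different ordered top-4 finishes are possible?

360

This is an ordered selection of 4 from 6: P(6,4).
That gives 6 × 5 × 4 × 3 = 360.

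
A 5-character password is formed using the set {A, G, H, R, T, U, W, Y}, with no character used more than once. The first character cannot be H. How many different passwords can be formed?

The first character has 8−1 = 7 choices (anything except H).
The remaining 4 characters are filled from the other 7 symbols without repetition: 7 × 6 × 5 × 4 = 840.
Total: 7 × 840 = 5880.

5880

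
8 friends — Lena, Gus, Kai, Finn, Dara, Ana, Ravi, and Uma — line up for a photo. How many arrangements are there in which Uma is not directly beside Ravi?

Of the 8! = 40320 arrangements, those with Uma and Ravi adjacent number 2 × 7! = 10080 (treat the pair as a block with 2 internal orders).
Complementary counting: 40320 − 10080 = 30240.

30240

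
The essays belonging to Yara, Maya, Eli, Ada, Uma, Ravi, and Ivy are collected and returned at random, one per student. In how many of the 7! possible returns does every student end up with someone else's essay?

1854

This is the derangement count D_7: permutations of 7 items with no fixed point.
By inclusion–exclusion this is Σ_{j=0}^{7} (−1)^j C(7,j)·(7−j)!.
Computing: 5040 − 5040 + 2520 − 840 + 210 − 42 + 7 − 1 = 1854.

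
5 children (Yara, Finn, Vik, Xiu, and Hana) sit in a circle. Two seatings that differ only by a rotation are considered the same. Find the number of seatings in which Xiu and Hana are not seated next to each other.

12

Without the restriction there are (4)! = 24 seatings.
Seatings with Xiu beside Hana: treat them as a block with 2 internal orders, giving 2 × (3)! = 12.
Subtracting, 24 − 12 = 12.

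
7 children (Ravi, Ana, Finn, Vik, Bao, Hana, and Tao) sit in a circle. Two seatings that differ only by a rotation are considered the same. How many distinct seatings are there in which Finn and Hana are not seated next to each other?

480

All circular seatings of 7 people number (6)! = 720.
Those with Finn next to Hana: fuse the pair into one unit and seat 6 units around a circle — 2·(5)! = 240.
Subtracting, 720 − 240 = 480.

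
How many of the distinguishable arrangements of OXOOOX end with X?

With the last slot taken by X, it remains to arrange the other 5 letters (OOOOX).
Those 5 letters have O appearing 4 times, giving (5)!/(4!) = 5.

5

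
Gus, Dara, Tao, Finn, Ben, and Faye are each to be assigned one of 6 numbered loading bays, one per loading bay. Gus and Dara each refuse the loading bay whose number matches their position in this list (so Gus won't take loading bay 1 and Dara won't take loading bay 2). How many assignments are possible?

Let Aᵢ (for i ∈ {1, 2}) be the placements that put person i in their forbidden loading bay. Any j of these fix j positions, leaving (6−j)! ways to fill the rest, and there are C(2,j) ways to pick which j.
By inclusion–exclusion, the number of valid placements is Σ_{j=0}^{2} (−1)^j C(2,j)·(6−j)!.
Computing: 720 − 240 + 24 = 504.

504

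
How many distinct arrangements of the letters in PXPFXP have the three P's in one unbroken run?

Treat the 3 copies of P as a single block. The multiset to arrange is then {PPP, F, X, X}, 4 items in all.
That gives (4)!/(2!) = 12 arrangements.

12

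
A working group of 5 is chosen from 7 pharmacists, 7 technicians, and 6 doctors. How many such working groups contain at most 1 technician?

Split by how many technicians are chosen (0 through 1).
Sum: C(7,0)·C(13,5) + C(7,1)·C(13,4) = 1287 + 5005 = 6292.

6292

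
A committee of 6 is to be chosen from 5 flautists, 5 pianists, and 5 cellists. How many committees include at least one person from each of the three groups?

4375

With no constraint there are C(15,6) = 5005 possible selections.
Subtract selections that omit an entire group: no flautists → C(10,6) = 210; no pianists → C(10,6) = 210; no cellists → C(10,6) = 210.
Add back selections omitting two groups (i.e. drawn from a single group): C(5,6) + C(5,6) + C(5,6) = 0.
By inclusion–exclusion: 5005 − 630 + 0 = 4375.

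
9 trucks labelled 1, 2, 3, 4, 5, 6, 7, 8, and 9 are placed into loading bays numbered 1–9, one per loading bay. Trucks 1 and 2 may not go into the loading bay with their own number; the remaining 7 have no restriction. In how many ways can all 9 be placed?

287280

Let Aᵢ (for i ∈ {1, 2}) be the placements that put truck i in its forbidden loading bay. Any j of these fix j positions, leaving (9−j)! ways to fill the rest, and there are C(2,j) ways to pick which j.
By inclusion–exclusion, the number of valid placements is Σ_{j=0}^{2} (−1)^j C(2,j)·(9−j)!.
Computing: 362880 − 80640 + 5040 = 287280.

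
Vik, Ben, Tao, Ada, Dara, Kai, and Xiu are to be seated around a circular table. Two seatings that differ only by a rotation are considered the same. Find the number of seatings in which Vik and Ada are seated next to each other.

Treat {Vik, Ada} as one unit (2 internal orders) and seat the resulting 6 units around the table: (5)! circular arrangements.
So 2 × (5)! = 2 × 120 = 240.

240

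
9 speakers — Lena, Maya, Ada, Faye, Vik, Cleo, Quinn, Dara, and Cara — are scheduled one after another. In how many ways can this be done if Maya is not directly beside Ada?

Of the 9! = 362880 arrangements, those with Maya and Ada adjacent number 2 × 8! = 80640 (treat the pair as a block with 2 internal orders).
Complementary counting: 362880 − 80640 = 282240.

282240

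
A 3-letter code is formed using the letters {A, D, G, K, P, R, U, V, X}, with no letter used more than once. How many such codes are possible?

504

With no repetition, fill the 3 letters in order: 9 choices, then 8, down to 7.
That product is 9 × 8 × 7 = 504.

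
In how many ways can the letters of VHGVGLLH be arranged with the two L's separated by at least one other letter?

There are 8!/(2!·2!·2!·2!) = 2520 arrangements of VHGVGLLH in total.
Arrangements with the L's together: treat LL as one letter, giving (7)!/(2!·2!·2!) = 630.
Subtracting, 2520 − 630 = 1890 arrangements keep the L's apart.

1890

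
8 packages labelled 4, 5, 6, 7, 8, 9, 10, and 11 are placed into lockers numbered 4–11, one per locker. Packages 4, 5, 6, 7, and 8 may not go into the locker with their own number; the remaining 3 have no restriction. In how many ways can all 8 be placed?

21234

Let Aᵢ (for 4 ≤ i ≤ 8) be the placements that put package i in its forbidden locker. Any j of these fix j positions, leaving (8−j)! ways to fill the rest, and there are C(5,j) ways to pick which j.
By inclusion–exclusion, the number of valid placements is Σ_{j=0}^{5} (−1)^j C(5,j)·(8−j)!.
Computing: 40320 − 25200 + 7200 − 1200 + 120 − 6 = 21234.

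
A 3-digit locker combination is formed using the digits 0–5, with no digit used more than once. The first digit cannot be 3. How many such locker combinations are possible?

The first digit has 6−1 = 5 choices (anything except 3).
The remaining 2 digits are filled from the other 5 symbols without repetition: 5 × 4 = 20.
Total: 5 × 20 = 100.

100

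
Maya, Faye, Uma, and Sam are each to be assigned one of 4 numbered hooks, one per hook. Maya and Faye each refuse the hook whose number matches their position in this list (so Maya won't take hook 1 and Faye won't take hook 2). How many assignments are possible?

Let Aᵢ (for i ∈ {1, 2}) be the placements that put person i in their forbidden hook. Any j of these fix j positions, leaving (4−j)! ways to fill the rest, and there are C(2,j) ways to pick which j.
By inclusion–exclusion, the number of valid placements is Σ_{j=0}^{2} (−1)^j C(2,j)·(4−j)!.
Computing: 24 − 12 + 2 = 14.

14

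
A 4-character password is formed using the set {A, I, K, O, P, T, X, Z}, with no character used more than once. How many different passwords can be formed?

Choose and order 4 of the 8 symbols: the first character has 8 options, the next 7, then 6, 5.
8 × 7 × 6 × 5 = 1680.

1680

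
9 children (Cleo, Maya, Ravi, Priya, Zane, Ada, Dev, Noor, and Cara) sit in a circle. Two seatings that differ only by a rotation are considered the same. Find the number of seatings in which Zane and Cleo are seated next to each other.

10080

Glue Zane and Cleo into a block (2 internal orders). Seating 8 units around a circle gives (7)! arrangements.
So 2 × (7)! = 2 × 5040 = 10080.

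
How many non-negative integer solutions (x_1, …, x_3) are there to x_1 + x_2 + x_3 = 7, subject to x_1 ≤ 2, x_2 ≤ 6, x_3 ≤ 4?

14

By stars and bars, unrestricted non-negative solutions to x_1+…+x_3 = 7 number C(7+2,2) = 36.
Subtract solutions that violate a single cap (substitute x_i' = x_i − (cap_i+1)): x_1 ≥ 3 gives C(6,2) = 15; x_2 ≥ 7 gives C(2,2) = 1; x_3 ≥ 5 gives C(4,2) = 6. Together 22.
No two caps can be exceeded simultaneously, so the pair terms are all 0.
By inclusion–exclusion the count is 36 − 22 + 0 = 14.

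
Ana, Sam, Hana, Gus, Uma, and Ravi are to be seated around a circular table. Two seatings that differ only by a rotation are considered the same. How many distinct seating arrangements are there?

120

Fix one person's seat to break rotational symmetry; the remaining 5 people can be arranged in (5)! = 120 ways.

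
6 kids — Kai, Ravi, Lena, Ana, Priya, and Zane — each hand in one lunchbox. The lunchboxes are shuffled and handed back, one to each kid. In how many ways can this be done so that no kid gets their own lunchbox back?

265

Let Aᵢ be the assignments in which kid i gets their own lunchbox. We want the size of the complement of A₁∪…∪A_6.
By inclusion–exclusion this is Σ_{j=0}^{6} (−1)^j C(6,j)·(6−j)!.
Computing: 720 − 720 + 360 − 120 + 30 − 6 + 1 = 265.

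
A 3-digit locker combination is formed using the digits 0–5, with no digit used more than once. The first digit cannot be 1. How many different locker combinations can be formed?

The first digit has 6−1 = 5 choices (anything except 1).
The remaining 2 digits are filled from the other 5 symbols without repetition: 5 × 4 = 20.
Total: 5 × 20 = 100.

100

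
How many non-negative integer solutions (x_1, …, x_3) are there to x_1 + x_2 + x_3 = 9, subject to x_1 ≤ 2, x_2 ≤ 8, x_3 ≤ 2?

8

Without the upper bounds there are C(11,2) = 55 ways to split 9 among 3 variables.
Subtract solutions that violate a single cap (substitute x_i' = x_i − (cap_i+1)): x_1 ≥ 3 gives C(8,2) = 28; x_2 ≥ 9 gives C(2,2) = 1; x_3 ≥ 3 gives C(8,2) = 28. Together 57.
Add back pairs where two caps are both exceeded: 0 + 10 + 0 = 10.
By inclusion–exclusion the count is 55 − 57 + 10 = 8.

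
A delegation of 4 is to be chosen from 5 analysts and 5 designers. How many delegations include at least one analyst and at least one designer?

With no constraint there are C(10,4) = 210 possible selections.
Subtract selections that omit an entire group: no analysts → C(5,4) = 5; no designers → C(5,4) = 5.
Both groups omitted at once is impossible, so 210 − 10 = 200.

200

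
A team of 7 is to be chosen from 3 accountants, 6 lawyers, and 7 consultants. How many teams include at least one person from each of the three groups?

9569

Total 7-person selections from all 16: C(16,7) = 11440.
Subtract selections that omit an entire group: no accountants → C(13,7) = 1716; no lawyers → C(10,7) = 120; no consultants → C(9,7) = 36.
Add back selections omitting two groups (i.e. drawn from a single group): C(3,7) + C(6,7) + C(7,7) = 1.
By inclusion–exclusion: 11440 − 1872 + 1 = 9569.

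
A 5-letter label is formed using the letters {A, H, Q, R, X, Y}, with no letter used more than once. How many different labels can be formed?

With no repetition, fill the 5 letters in order: 6 choices, then 5, down to 2.
That product is 6 × 5 × 4 × 3 × 2 = 720.

720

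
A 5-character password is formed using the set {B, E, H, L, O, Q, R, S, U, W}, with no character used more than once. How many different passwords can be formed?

Choose and order 5 of the 10 symbols: the first character has 10 options, the next 9, and so on down to 6.
That product is 10 × 9 × 8 × 7 × 6 = 30240.

30240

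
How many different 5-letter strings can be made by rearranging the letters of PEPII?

30

Letter multiplicities in PEPII: E×1, I×2, P×2.
The number of distinct arrangements is 5!/(2!·2!) = 120/4 = 30.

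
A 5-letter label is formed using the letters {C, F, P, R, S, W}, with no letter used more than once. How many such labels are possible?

720

Choose and order 5 of the 6 symbols: the first letter has 6 options, the next 5, and so on down to 2.
6 × 5 × 4 × 3 × 2 = 720.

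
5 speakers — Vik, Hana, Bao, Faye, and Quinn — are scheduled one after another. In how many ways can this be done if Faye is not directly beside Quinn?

Of the 5! = 120 arrangements, those with Faye and Quinn adjacent number 2 × 4! = 48 (treat the pair as a block with 2 internal orders).
Complementary counting: 120 − 48 = 72.

72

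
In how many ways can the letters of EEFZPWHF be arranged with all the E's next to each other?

Treat the 2 copies of E as a single block. The multiset to arrange is then {EE, F, F, H, P, W, Z}, 7 items in all.
That gives (7)!/(2!) = 2520 arrangements.

2520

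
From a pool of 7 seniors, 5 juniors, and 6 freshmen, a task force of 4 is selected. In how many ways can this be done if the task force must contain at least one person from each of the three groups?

1575

Unrestricted: C(18,4) = 3060 ways to pick any 4 of the 18.
Selections missing a whole group: no seniors → C(11,4) = 330; no juniors → C(13,4) = 715; no freshmen → C(12,4) = 495.
Add back selections omitting two groups (i.e. drawn from a single group): C(7,4) + C(5,4) + C(6,4) = 55.
By inclusion–exclusion: 3060 − 1540 + 55 = 1575.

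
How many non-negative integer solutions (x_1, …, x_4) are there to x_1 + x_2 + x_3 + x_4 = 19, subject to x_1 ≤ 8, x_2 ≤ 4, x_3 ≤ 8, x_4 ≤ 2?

19

Without the upper bounds there are C(22,3) = 1540 ways to split 19 among 4 variables.
Subtract solutions that violate a single cap (substitute x_i' = x_i − (cap_i+1)): x_1 ≥ 9 gives C(13,3) = 286; x_2 ≥ 5 gives C(17,3) = 680; x_3 ≥ 9 gives C(13,3) = 286; x_4 ≥ 3 gives C(19,3) = 969. Together 2221.
Add back pairs where two caps are both exceeded: 56 + 4 + 120 + 56 + 364 + 120 = 720.
Subtract triples: 0 + 10 + 0 + 10 = 20.
By inclusion–exclusion the count is 1540 − 2221 + 720 − 20 = 19.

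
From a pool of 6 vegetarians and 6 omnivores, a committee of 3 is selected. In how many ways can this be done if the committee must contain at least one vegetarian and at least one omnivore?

180

Unrestricted: C(12,3) = 220 ways to pick any 3 of the 12.
Subtract selections that omit an entire group: no vegetarians → C(6,3) = 20; no omnivores → C(6,3) = 20.
Both groups omitted at once is impossible, so 220 − 40 = 180.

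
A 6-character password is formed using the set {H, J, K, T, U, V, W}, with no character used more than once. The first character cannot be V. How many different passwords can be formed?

The first character has 7−1 = 6 choices (anything except V).
The remaining 5 characters are filled from the other 6 symbols without repetition: 6 × 5 × 4 × 3 × 2 = 720.
Total: 6 × 720 = 4320.

4320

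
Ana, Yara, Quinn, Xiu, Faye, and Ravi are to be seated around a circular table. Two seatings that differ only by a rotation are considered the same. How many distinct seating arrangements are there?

120

Fix one person's seat to break rotational symmetry; the remaining 5 people can be arranged in (5)! = 120 ways.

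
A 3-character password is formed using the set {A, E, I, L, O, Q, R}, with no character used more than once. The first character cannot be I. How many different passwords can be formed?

180

The first character has 7−1 = 6 choices (anything except I).
The remaining 2 characters are filled from the other 6 symbols without repetition: 6 × 5 = 30.
Total: 6 × 30 = 180.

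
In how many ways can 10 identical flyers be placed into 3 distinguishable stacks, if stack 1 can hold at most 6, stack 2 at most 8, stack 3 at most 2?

18

By stars and bars, unrestricted non-negative solutions to x_1+…+x_3 = 10 number C(10+2,2) = 66.
Subtract solutions that violate a single cap (substitute x_i' = x_i − (cap_i+1)): x_1 ≥ 7 gives C(5,2) = 10; x_2 ≥ 9 gives C(3,2) = 3; x_3 ≥ 3 gives C(9,2) = 36. Together 49.
Add back pairs where two caps are both exceeded: 0 + 1 + 0 = 1.
By inclusion–exclusion the count is 66 − 49 + 1 = 18.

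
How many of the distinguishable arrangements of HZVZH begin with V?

With the first slot taken by V, it remains to arrange the other 4 letters (HZZH).
Those 4 letters have H appearing twice and Z appearing twice, giving (4)!/(2!·2!) = 6.

6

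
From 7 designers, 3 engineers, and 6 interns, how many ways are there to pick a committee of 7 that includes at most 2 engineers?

10725

Split by how many engineers are chosen (0 through 2).
Sum: C(3,0)·C(13,7) + C(3,1)·C(13,6) + C(3,2)·C(13,5) = 1716 + 5148 + 3861 = 10725.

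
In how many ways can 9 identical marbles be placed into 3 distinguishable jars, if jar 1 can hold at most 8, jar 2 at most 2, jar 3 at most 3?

11

Without the upper bounds there are C(11,2) = 55 ways to split 9 among 3 jars.
Subtract solutions that violate a single cap (substitute x_i' = x_i − (cap_i+1)): x_1 ≥ 9 gives C(2,2) = 1; x_2 ≥ 3 gives C(8,2) = 28; x_3 ≥ 4 gives C(7,2) = 21. Together 50.
Add back pairs where two caps are both exceeded: 0 + 0 + 6 = 6.
By inclusion–exclusion the count is 55 − 50 + 6 = 11.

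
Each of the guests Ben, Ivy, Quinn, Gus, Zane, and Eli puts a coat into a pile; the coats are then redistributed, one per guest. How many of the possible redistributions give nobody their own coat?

Let Aᵢ be the assignments in which guest i gets their own coat. We want the size of the complement of A₁∪…∪A_6.
By inclusion–exclusion this is Σ_{j=0}^{6} (−1)^j C(6,j)·(6−j)!.
Computing: 720 − 720 + 360 − 120 + 30 − 6 + 1 = 265.

265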